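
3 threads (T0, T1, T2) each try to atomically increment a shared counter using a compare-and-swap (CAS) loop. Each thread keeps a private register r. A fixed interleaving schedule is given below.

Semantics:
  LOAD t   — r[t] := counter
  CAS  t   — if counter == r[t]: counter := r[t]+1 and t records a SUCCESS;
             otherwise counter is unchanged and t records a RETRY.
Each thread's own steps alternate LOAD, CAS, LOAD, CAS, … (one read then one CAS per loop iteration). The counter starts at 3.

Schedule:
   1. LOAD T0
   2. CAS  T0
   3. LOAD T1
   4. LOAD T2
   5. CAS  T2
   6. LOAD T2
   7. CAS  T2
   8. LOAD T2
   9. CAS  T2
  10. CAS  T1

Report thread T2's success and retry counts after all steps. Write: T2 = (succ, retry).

step 1: T0 LOAD ⇒ load; ctr=3 reg=3
step 2: T0 CAS ⇒ ok; ctr=4 reg=3
step 3: T1 LOAD ⇒ load; ctr=4 reg=4
step 4: T2 LOAD ⇒ load; ctr=4 reg=4
step 5: T2 CAS ⇒ ok; ctr=5 reg=4
step 6: T2 LOAD ⇒ load; ctr=5 reg=5
step 7: T2 CAS ⇒ ok; ctr=6 reg=5
step 8: T2 LOAD ⇒ load; ctr=6 reg=6
step 9: T2 CAS ⇒ ok; ctr=7 reg=6
step 10: T1 CAS ⇒ retry; ctr=7 reg=4

T2 = (3, 0)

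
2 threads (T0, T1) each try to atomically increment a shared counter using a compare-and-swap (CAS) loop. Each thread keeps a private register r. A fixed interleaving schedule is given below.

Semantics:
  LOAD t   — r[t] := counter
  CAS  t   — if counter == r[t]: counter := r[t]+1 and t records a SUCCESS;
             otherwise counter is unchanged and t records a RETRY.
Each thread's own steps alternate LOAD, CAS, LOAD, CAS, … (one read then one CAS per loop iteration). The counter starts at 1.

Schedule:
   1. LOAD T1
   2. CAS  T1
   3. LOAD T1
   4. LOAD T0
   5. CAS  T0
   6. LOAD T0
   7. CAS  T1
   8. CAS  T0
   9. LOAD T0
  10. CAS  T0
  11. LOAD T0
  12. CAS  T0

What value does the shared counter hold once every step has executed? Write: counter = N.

counter = 6

T1 LOAD — after: cnt=1, r=1 — load
T1 CAS — after: cnt=2, r=1 — ok
T1 LOAD — after: cnt=2, r=2 — load
T0 LOAD — after: cnt=2, r=2 — load
T0 CAS — after: cnt=3, r=2 — ok
T0 LOAD — after: cnt=3, r=3 — load
T1 CAS — after: cnt=3, r=2 — retry
T0 CAS — after: cnt=4, r=3 — ok
T0 LOAD — after: cnt=4, r=4 — load
T0 CAS — after: cnt=5, r=4 — ok
T0 LOAD — after: cnt=5, r=5 — load
T0 CAS — after: cnt=6, r=5 — ok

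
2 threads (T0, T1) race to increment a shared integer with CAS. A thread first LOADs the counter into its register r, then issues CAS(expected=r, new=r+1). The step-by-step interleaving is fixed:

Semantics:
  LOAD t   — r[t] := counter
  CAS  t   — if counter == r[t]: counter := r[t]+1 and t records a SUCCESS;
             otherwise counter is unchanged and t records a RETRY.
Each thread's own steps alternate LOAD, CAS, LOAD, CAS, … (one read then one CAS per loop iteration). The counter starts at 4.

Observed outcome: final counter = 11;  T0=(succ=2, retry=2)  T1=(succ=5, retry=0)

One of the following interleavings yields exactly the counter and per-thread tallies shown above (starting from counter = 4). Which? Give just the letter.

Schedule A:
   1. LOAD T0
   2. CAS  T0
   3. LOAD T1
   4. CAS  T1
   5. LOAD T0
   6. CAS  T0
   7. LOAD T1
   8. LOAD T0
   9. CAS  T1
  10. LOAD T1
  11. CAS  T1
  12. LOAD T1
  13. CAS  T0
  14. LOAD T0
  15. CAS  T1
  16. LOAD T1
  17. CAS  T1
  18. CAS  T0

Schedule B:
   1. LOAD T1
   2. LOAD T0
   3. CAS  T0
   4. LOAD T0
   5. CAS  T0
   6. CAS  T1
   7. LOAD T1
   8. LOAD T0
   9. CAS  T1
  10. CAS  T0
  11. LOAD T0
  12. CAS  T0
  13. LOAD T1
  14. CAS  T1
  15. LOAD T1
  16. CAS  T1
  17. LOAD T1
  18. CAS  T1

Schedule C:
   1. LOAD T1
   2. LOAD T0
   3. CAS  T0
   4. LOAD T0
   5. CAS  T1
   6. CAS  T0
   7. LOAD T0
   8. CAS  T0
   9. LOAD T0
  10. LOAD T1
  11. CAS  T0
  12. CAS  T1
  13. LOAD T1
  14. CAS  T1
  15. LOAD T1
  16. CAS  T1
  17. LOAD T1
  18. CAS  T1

Tracing schedule A:
step 1: T0 LOAD ⇒ load; ctr=4 reg=4
step 2: T0 CAS ⇒ ok; ctr=5 reg=4
step 3: T1 LOAD ⇒ load; ctr=5 reg=5
step 4: T1 CAS ⇒ ok; ctr=6 reg=5
step 5: T0 LOAD ⇒ load; ctr=6 reg=6
step 6: T0 CAS ⇒ ok; ctr=7 reg=6
step 7: T1 LOAD ⇒ load; ctr=7 reg=7
step 8: T0 LOAD ⇒ load; ctr=7 reg=7
step 9: T1 CAS ⇒ ok; ctr=8 reg=7
step 10: T1 LOAD ⇒ load; ctr=8 reg=8
step 11: T1 CAS ⇒ ok; ctr=9 reg=8
step 12: T1 LOAD ⇒ load; ctr=9 reg=9
step 13: T0 CAS ⇒ retry; ctr=9 reg=7
step 14: T0 LOAD ⇒ load; ctr=9 reg=9
step 15: T1 CAS ⇒ ok; ctr=10 reg=9
step 16: T1 LOAD ⇒ load; ctr=10 reg=10
step 17: T1 CAS ⇒ ok; ctr=11 reg=10
step 18: T0 CAS ⇒ retry; ctr=11 reg=9

A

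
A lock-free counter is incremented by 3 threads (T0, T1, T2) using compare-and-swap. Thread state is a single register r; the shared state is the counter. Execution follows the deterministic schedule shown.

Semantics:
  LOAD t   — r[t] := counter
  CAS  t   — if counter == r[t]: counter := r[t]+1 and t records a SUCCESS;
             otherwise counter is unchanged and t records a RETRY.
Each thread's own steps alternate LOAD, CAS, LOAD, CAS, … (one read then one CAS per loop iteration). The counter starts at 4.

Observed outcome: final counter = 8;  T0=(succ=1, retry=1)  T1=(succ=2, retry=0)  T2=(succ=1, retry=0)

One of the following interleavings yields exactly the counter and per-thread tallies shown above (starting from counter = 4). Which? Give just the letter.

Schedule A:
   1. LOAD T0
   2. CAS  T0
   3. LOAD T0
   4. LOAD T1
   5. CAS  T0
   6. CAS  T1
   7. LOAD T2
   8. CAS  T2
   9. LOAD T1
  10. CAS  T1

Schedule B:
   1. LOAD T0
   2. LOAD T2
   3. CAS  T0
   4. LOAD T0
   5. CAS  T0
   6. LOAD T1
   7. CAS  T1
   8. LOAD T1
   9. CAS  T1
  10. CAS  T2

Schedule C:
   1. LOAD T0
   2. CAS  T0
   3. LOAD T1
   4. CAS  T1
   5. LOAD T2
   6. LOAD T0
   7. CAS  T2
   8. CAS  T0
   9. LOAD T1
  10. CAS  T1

C

Tracing schedule C:
#1 T0 reads 4
#2 T0 CAS(4→5) writes; counter now 5
#3 T1 reads 5
#4 T1 CAS(5→6) writes; counter now 6
#5 T2 reads 6
#6 T0 reads 6
#7 T2 CAS(6→7) writes; counter now 7
#8 T0 CAS(6→7) fails; counter now 7
#9 T1 reads 7
#10 T1 CAS(7→8) writes; counter now 8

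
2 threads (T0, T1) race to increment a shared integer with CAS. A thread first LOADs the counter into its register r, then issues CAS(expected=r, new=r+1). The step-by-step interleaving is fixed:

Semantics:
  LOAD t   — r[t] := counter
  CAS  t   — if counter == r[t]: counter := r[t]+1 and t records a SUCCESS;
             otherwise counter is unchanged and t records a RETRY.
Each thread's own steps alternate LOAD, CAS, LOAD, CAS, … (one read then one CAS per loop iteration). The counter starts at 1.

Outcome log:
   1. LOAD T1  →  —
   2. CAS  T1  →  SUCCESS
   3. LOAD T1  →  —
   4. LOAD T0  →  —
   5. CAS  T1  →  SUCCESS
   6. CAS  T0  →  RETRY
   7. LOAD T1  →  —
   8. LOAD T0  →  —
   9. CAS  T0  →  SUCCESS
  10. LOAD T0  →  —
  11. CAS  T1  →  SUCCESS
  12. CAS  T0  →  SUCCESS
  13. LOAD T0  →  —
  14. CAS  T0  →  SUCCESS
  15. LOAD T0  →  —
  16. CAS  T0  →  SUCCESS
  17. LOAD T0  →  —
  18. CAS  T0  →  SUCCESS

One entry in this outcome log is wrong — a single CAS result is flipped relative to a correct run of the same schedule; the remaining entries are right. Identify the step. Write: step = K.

step = 11

Reference trace:
[1] T1.load  rd  (counter 1, T1.r 1)
[2] T1.cas  hit  (counter 2, T1.r 1)
[3] T1.load  rd  (counter 2, T1.r 2)
[4] T0.load  rd  (counter 2, T0.r 2)
[5] T1.cas  hit  (counter 3, T1.r 2)
[6] T0.cas  miss  (counter 3, T0.r 2)
[7] T1.load  rd  (counter 3, T1.r 3)
[8] T0.load  rd  (counter 3, T0.r 3)
[9] T0.cas  hit  (counter 4, T0.r 3)
[10] T0.load  rd  (counter 4, T0.r 4)
[11] T1.cas  miss  (counter 4, T1.r 3)
[12] T0.cas  hit  (counter 5, T0.r 4)
[13] T0.load  rd  (counter 5, T0.r 5)
[14] T0.cas  hit  (counter 6, T0.r 5)
[15] T0.load  rd  (counter 6, T0.r 6)
[16] T0.cas  hit  (counter 7, T0.r 6)
[17] T0.load  rd  (counter 7, T0.r 7)
[18] T0.cas  hit  (counter 8, T0.r 7)
Mismatch at 11.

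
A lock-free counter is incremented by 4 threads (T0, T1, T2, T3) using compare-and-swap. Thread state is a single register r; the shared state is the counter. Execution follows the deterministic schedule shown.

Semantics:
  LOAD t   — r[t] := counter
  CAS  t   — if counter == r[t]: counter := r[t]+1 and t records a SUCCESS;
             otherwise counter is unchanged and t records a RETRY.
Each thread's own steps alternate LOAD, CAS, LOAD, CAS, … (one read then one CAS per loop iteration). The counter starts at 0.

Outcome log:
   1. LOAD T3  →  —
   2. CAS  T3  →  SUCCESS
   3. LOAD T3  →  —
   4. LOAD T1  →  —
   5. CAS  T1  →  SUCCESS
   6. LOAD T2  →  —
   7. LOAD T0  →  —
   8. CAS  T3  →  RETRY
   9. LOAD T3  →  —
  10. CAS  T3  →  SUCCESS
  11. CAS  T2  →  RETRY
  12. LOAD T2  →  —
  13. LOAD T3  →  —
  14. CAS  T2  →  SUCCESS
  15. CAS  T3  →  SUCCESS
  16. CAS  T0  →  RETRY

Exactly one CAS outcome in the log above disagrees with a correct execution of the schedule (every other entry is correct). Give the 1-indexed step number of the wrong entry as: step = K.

step = 15

Correct run:
step 1: T3 LOAD ⇒ load; ctr=0 reg=0
step 2: T3 CAS ⇒ ok; ctr=1 reg=0
step 3: T3 LOAD ⇒ load; ctr=1 reg=1
step 4: T1 LOAD ⇒ load; ctr=1 reg=1
step 5: T1 CAS ⇒ ok; ctr=2 reg=1
step 6: T2 LOAD ⇒ load; ctr=2 reg=2
step 7: T0 LOAD ⇒ load; ctr=2 reg=2
step 8: T3 CAS ⇒ retry; ctr=2 reg=1
step 9: T3 LOAD ⇒ load; ctr=2 reg=2
step 10: T3 CAS ⇒ ok; ctr=3 reg=2
step 11: T2 CAS ⇒ retry; ctr=3 reg=2
step 12: T2 LOAD ⇒ load; ctr=3 reg=3
step 13: T3 LOAD ⇒ load; ctr=3 reg=3
step 14: T2 CAS ⇒ ok; ctr=4 reg=3
step 15: T3 CAS ⇒ retry; ctr=4 reg=3
step 16: T0 CAS ⇒ retry; ctr=4 reg=2
Mismatch at 15.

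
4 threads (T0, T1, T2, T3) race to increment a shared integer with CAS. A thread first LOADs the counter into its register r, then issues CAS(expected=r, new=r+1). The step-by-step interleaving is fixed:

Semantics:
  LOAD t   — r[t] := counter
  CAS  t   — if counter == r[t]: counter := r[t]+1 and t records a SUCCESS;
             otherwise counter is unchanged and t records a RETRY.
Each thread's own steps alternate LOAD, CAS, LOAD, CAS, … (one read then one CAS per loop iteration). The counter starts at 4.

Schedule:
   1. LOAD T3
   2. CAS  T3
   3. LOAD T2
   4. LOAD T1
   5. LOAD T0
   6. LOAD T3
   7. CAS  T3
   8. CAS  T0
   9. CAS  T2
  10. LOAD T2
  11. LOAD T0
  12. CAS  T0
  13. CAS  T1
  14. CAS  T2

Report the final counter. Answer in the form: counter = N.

counter = 7

step 1: T3 LOAD ⇒ load; ctr=4 reg=4
step 2: T3 CAS ⇒ ok; ctr=5 reg=4
step 3: T2 LOAD ⇒ load; ctr=5 reg=5
step 4: T1 LOAD ⇒ load; ctr=5 reg=5
step 5: T0 LOAD ⇒ load; ctr=5 reg=5
step 6: T3 LOAD ⇒ load; ctr=5 reg=5
step 7: T3 CAS ⇒ ok; ctr=6 reg=5
step 8: T0 CAS ⇒ retry; ctr=6 reg=5
step 9: T2 CAS ⇒ retry; ctr=6 reg=5
step 10: T2 LOAD ⇒ load; ctr=6 reg=6
step 11: T0 LOAD ⇒ load; ctr=6 reg=6
step 12: T0 CAS ⇒ ok; ctr=7 reg=6
step 13: T1 CAS ⇒ retry; ctr=7 reg=5
step 14: T2 CAS ⇒ retry; ctr=7 reg=6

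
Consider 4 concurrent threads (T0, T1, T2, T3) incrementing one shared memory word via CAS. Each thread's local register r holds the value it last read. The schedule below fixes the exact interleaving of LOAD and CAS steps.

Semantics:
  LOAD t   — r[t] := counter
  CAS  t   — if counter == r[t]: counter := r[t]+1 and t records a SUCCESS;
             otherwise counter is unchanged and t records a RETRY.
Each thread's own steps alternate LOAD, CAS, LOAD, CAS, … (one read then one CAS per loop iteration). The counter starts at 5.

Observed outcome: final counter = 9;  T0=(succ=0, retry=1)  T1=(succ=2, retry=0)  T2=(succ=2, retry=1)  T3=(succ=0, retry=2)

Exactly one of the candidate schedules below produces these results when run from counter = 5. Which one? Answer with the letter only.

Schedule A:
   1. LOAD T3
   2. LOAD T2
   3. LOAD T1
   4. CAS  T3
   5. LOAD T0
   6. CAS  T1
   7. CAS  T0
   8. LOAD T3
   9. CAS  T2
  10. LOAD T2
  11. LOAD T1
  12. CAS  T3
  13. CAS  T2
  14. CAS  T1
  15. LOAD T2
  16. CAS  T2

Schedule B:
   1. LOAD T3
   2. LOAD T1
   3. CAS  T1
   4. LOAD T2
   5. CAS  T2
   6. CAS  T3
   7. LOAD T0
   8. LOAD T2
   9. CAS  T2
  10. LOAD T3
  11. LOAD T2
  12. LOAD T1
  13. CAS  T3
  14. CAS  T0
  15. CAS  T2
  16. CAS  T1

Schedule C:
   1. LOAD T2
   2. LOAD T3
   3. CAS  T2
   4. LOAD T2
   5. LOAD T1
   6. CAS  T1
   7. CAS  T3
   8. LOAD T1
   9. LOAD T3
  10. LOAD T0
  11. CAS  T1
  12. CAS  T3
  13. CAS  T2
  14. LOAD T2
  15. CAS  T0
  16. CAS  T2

Tracing schedule C:
#1 T2 reads 5
#2 T3 reads 5
#3 T2 CAS(5→6) writes; counter now 6
#4 T2 reads 6
#5 T1 reads 6
#6 T1 CAS(6→7) writes; counter now 7
#7 T3 CAS(5→6) fails; counter now 7
#8 T1 reads 7
#9 T3 reads 7
#10 T0 reads 7
#11 T1 CAS(7→8) writes; counter now 8
#12 T3 CAS(7→8) fails; counter now 8
#13 T2 CAS(6→7) fails; counter now 8
#14 T2 reads 8
#15 T0 CAS(7→8) fails; counter now 8
#16 T2 CAS(8→9) writes; counter now 9

C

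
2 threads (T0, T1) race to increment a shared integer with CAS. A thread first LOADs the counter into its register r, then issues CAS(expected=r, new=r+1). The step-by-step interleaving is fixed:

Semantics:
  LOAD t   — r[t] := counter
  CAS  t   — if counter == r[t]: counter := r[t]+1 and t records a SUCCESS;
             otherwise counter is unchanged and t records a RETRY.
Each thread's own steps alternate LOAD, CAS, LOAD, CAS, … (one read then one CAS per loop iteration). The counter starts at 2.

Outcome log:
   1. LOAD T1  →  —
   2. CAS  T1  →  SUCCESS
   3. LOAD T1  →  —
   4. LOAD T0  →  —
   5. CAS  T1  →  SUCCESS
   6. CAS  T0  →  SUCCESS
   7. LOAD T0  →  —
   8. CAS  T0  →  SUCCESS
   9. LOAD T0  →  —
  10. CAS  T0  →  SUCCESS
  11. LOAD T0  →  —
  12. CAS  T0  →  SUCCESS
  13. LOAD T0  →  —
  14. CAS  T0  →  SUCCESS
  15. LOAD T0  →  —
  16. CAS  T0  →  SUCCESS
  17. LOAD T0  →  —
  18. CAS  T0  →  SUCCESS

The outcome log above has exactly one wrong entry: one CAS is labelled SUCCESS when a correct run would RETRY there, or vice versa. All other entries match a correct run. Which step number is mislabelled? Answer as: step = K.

Reference trace:
   1) LOAD T1:  M=2  r_T1=2
   2) CAS  T1:  M=3  r_T1=2 ✓
   3) LOAD T1:  M=3  r_T1=3
   4) LOAD T0:  M=3  r_T0=3
   5) CAS  T1:  M=4  r_T1=3 ✓
   6) CAS  T0:  M=4  r_T0=3 ✗
   7) LOAD T0:  M=4  r_T0=4
   8) CAS  T0:  M=5  r_T0=4 ✓
   9) LOAD T0:  M=5  r_T0=5
  10) CAS  T0:  M=6  r_T0=5 ✓
  11) LOAD T0:  M=6  r_T0=6
  12) CAS  T0:  M=7  r_T0=6 ✓
  13) LOAD T0:  M=7  r_T0=7
  14) CAS  T0:  M=8  r_T0=7 ✓
  15) LOAD T0:  M=8  r_T0=8
  16) CAS  T0:  M=9  r_T0=8 ✓
  17) LOAD T0:  M=9  r_T0=9
  18) CAS  T0:  M=10  r_T0=9 ✓
Log disagrees first at step 6.

step = 6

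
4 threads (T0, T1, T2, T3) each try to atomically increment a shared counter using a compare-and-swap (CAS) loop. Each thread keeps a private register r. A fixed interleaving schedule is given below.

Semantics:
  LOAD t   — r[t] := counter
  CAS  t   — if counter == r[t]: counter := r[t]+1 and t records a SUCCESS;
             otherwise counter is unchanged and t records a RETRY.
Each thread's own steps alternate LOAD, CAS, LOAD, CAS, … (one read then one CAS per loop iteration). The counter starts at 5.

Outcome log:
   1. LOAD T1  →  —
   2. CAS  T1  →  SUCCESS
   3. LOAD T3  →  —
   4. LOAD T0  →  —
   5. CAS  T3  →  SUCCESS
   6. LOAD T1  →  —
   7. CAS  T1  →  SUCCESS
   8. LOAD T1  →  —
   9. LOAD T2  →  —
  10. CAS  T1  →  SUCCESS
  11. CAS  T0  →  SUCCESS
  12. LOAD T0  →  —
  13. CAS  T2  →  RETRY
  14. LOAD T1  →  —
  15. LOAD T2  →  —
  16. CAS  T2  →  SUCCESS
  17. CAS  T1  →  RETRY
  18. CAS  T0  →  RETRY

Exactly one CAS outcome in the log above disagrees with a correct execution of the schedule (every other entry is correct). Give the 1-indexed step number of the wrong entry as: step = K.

step = 11

Reference trace:
#1 T1 reads 5
#2 T1 CAS(5→6) writes; counter now 6
#3 T3 reads 6
#4 T0 reads 6
#5 T3 CAS(6→7) writes; counter now 7
#6 T1 reads 7
#7 T1 CAS(7→8) writes; counter now 8
#8 T1 reads 8
#9 T2 reads 8
#10 T1 CAS(8→9) writes; counter now 9
#11 T0 CAS(6→7) fails; counter now 9
#12 T0 reads 9
#13 T2 CAS(8→9) fails; counter now 9
#14 T1 reads 9
#15 T2 reads 9
#16 T2 CAS(9→10) writes; counter now 10
#17 T1 CAS(9→10) fails; counter now 10
#18 T0 CAS(9→10) fails; counter now 10
Mismatch at 11.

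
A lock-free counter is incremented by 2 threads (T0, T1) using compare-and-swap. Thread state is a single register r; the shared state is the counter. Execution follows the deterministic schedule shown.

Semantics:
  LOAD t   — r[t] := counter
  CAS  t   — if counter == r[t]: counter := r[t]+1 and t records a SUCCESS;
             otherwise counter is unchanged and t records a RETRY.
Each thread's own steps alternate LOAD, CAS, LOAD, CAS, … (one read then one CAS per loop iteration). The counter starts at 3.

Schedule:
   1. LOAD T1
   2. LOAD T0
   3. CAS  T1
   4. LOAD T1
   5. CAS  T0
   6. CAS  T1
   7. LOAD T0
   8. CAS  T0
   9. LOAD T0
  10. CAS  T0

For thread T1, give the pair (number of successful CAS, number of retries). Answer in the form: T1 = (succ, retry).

#1 T1 reads 3
#2 T0 reads 3
#3 T1 CAS(3→4) writes; counter now 4
#4 T1 reads 4
#5 T0 CAS(3→4) fails; counter now 4
#6 T1 CAS(4→5) writes; counter now 5
#7 T0 reads 5
#8 T0 CAS(5→6) writes; counter now 6
#9 T0 reads 6
#10 T0 CAS(6→7) writes; counter now 7

T1 = (2, 0)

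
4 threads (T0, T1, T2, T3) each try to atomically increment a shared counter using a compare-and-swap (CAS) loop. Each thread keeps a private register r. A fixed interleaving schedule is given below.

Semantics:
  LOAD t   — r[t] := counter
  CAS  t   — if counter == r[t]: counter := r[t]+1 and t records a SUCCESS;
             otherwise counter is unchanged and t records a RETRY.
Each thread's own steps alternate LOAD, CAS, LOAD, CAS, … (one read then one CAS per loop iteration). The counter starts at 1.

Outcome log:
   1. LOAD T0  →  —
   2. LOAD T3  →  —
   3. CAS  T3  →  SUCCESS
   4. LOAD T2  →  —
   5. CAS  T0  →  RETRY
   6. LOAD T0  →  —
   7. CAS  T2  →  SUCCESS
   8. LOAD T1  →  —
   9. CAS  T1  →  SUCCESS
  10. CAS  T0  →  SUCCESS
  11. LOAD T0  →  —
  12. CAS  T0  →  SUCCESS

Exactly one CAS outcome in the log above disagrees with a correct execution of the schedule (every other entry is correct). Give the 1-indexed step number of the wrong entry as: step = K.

Re-executing:
1. LOAD T0 → mem=1 r[T0]=1 [LOAD]
2. LOAD T3 → mem=1 r[T3]=1 [LOAD]
3. CAS T3 → mem=2 r[T3]=1 [OK]
4. LOAD T2 → mem=2 r[T2]=2 [LOAD]
5. CAS T0 → mem=2 r[T0]=1 [RETRY]
6. LOAD T0 → mem=2 r[T0]=2 [LOAD]
7. CAS T2 → mem=3 r[T2]=2 [OK]
8. LOAD T1 → mem=3 r[T1]=3 [LOAD]
9. CAS T1 → mem=4 r[T1]=3 [OK]
10. CAS T0 → mem=4 r[T0]=2 [RETRY]
11. LOAD T0 → mem=4 r[T0]=4 [LOAD]
12. CAS T0 → mem=5 r[T0]=4 [OK]
Flip is step 10.

step = 10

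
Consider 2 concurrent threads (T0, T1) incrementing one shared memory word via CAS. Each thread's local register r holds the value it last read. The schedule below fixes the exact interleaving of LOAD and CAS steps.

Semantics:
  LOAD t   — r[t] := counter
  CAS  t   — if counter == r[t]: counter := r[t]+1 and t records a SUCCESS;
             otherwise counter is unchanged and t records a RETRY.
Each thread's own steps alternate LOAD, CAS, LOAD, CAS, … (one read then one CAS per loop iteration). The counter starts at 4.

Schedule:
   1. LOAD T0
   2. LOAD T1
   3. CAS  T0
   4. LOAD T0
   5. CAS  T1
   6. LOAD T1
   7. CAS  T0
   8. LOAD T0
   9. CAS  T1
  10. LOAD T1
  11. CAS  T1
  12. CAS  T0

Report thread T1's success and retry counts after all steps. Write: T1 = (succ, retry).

[1] T0.load  rd  (counter 4, T0.r 4)
[2] T1.load  rd  (counter 4, T1.r 4)
[3] T0.cas  hit  (counter 5, T0.r 4)
[4] T0.load  rd  (counter 5, T0.r 5)
[5] T1.cas  miss  (counter 5, T1.r 4)
[6] T1.load  rd  (counter 5, T1.r 5)
[7] T0.cas  hit  (counter 6, T0.r 5)
[8] T0.load  rd  (counter 6, T0.r 6)
[9] T1.cas  miss  (counter 6, T1.r 5)
[10] T1.load  rd  (counter 6, T1.r 6)
[11] T1.cas  hit  (counter 7, T1.r 6)
[12] T0.cas  miss  (counter 7, T0.r 6)

T1 = (1, 2)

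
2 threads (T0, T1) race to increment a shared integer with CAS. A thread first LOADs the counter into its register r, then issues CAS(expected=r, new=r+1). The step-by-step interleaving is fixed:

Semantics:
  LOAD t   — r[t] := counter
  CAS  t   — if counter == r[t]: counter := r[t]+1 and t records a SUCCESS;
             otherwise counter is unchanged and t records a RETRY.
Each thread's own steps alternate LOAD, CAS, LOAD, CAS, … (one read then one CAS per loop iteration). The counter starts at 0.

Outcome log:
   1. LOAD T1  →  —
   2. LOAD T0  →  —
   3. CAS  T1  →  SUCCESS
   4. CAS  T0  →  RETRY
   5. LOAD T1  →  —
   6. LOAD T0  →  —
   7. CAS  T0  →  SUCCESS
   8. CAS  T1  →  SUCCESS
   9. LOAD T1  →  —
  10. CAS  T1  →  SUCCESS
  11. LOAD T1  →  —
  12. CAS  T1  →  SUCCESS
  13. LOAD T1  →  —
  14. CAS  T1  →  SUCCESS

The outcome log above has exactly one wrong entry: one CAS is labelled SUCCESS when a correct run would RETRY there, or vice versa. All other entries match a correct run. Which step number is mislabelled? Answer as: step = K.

step = 8

Re-executing:
#1 T1 reads 0
#2 T0 reads 0
#3 T1 CAS(0→1) writes; counter now 1
#4 T0 CAS(0→1) fails; counter now 1
#5 T1 reads 1
#6 T0 reads 1
#7 T0 CAS(1→2) writes; counter now 2
#8 T1 CAS(1→2) fails; counter now 2
#9 T1 reads 2
#10 T1 CAS(2→3) writes; counter now 3
#11 T1 reads 3
#12 T1 CAS(3→4) writes; counter now 4
#13 T1 reads 4
#14 T1 CAS(4→5) writes; counter now 5
Log disagrees first at step 8.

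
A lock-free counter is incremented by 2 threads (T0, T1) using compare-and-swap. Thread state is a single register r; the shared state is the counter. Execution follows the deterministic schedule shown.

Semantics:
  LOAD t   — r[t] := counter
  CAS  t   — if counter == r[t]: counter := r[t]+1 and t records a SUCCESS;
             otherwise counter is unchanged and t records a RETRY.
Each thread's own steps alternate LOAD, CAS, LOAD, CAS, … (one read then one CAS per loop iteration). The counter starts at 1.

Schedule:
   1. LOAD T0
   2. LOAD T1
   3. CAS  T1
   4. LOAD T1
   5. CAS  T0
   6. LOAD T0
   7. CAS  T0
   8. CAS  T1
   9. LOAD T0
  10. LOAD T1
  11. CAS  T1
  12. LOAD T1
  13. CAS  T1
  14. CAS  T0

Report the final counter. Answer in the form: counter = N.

counter = 5

#1 T0 reads 1
#2 T1 reads 1
#3 T1 CAS(1→2) writes; counter now 2
#4 T1 reads 2
#5 T0 CAS(1→2) fails; counter now 2
#6 T0 reads 2
#7 T0 CAS(2→3) writes; counter now 3
#8 T1 CAS(2→3) fails; counter now 3
#9 T0 reads 3
#10 T1 reads 3
#11 T1 CAS(3→4) writes; counter now 4
#12 T1 reads 4
#13 T1 CAS(4→5) writes; counter now 5
#14 T0 CAS(3→4) fails; counter now 5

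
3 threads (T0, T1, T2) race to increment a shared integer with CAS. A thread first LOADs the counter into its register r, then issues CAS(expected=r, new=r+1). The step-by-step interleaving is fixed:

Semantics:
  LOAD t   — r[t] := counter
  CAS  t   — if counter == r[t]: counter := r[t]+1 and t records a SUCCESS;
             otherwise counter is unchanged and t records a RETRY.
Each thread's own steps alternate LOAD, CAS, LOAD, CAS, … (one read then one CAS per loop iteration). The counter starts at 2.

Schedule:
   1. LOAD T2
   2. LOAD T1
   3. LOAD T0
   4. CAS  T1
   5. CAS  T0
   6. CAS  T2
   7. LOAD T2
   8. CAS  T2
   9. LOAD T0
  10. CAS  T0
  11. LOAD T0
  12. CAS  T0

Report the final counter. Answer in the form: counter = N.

step 1: T2 LOAD ⇒ load; ctr=2 reg=2
step 2: T1 LOAD ⇒ load; ctr=2 reg=2
step 3: T0 LOAD ⇒ load; ctr=2 reg=2
step 4: T1 CAS ⇒ ok; ctr=3 reg=2
step 5: T0 CAS ⇒ retry; ctr=3 reg=2
step 6: T2 CAS ⇒ retry; ctr=3 reg=2
step 7: T2 LOAD ⇒ load; ctr=3 reg=3
step 8: T2 CAS ⇒ ok; ctr=4 reg=3
step 9: T0 LOAD ⇒ load; ctr=4 reg=4
step 10: T0 CAS ⇒ ok; ctr=5 reg=4
step 11: T0 LOAD ⇒ load; ctr=5 reg=5
step 12: T0 CAS ⇒ ok; ctr=6 reg=5

counter = 6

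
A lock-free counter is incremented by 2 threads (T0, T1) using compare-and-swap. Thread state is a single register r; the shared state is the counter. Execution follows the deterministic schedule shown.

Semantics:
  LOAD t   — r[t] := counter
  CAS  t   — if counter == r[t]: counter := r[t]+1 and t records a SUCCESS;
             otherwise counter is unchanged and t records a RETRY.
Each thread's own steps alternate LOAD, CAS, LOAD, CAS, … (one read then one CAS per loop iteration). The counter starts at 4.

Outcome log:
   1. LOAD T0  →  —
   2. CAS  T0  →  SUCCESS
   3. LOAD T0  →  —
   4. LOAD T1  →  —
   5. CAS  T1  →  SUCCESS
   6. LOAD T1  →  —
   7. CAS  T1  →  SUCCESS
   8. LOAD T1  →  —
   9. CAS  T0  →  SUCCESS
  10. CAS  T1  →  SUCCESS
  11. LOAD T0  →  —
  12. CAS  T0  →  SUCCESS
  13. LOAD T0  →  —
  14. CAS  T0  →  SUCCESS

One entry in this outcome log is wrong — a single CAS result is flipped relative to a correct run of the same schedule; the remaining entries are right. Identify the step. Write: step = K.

step = 9

Correct run:
T0 LOAD — after: cnt=4, r=4 — load
T0 CAS — after: cnt=5, r=4 — ok
T0 LOAD — after: cnt=5, r=5 — load
T1 LOAD — after: cnt=5, r=5 — load
T1 CAS — after: cnt=6, r=5 — ok
T1 LOAD — after: cnt=6, r=6 — load
T1 CAS — after: cnt=7, r=6 — ok
T1 LOAD — after: cnt=7, r=7 — load
T0 CAS — after: cnt=7, r=5 — retry
T1 CAS — after: cnt=8, r=7 — ok
T0 LOAD — after: cnt=8, r=8 — load
T0 CAS — after: cnt=9, r=8 — ok
T0 LOAD — after: cnt=9, r=9 — load
T0 CAS — after: cnt=10, r=9 — ok
Mismatch at 9.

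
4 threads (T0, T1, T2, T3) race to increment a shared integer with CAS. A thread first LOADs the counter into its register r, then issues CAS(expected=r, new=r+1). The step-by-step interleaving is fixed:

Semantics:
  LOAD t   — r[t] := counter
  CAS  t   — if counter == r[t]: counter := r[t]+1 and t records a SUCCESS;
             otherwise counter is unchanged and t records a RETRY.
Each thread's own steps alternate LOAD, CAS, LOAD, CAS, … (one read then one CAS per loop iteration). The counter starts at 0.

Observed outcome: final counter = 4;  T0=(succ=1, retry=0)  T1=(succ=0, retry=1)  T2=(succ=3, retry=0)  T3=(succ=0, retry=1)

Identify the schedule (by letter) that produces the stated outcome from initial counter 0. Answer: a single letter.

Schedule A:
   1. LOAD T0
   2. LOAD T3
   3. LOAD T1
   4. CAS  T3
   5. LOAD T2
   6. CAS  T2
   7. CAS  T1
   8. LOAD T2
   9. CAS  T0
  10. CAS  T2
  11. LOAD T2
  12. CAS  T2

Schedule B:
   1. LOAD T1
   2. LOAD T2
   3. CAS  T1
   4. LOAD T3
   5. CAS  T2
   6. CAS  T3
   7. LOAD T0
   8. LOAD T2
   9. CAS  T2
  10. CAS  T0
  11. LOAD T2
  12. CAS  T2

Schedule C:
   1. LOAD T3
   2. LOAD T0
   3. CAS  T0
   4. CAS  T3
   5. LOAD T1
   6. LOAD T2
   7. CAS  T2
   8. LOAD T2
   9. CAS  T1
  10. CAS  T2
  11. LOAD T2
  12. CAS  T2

Tracing schedule C:
[1] T3.load  rd  (counter 0, T3.r 0)
[2] T0.load  rd  (counter 0, T0.r 0)
[3] T0.cas  hit  (counter 1, T0.r 0)
[4] T3.cas  miss  (counter 1, T3.r 0)
[5] T1.load  rd  (counter 1, T1.r 1)
[6] T2.load  rd  (counter 1, T2.r 1)
[7] T2.cas  hit  (counter 2, T2.r 1)
[8] T2.load  rd  (counter 2, T2.r 2)
[9] T1.cas  miss  (counter 2, T1.r 1)
[10] T2.cas  hit  (counter 3, T2.r 2)
[11] T2.load  rd  (counter 3, T2.r 3)
[12] T2.cas  hit  (counter 4, T2.r 3)

C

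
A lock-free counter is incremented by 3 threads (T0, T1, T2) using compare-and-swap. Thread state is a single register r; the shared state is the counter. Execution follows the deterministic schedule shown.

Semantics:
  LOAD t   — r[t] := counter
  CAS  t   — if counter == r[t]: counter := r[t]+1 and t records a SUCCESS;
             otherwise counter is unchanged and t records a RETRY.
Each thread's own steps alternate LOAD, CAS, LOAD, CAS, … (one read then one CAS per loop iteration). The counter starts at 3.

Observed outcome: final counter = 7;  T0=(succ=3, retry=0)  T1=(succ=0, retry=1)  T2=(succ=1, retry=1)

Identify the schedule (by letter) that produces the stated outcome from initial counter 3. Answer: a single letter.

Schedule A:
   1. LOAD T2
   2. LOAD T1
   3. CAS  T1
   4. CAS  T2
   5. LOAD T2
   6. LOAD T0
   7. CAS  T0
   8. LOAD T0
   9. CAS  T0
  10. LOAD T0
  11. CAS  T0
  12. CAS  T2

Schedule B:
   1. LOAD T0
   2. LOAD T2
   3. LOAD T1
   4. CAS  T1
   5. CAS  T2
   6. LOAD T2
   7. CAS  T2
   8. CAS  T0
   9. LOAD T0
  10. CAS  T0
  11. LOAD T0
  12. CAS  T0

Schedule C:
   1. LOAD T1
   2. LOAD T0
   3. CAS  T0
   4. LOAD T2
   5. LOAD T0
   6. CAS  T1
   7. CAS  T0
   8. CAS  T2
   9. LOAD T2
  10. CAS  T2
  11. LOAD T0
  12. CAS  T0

C

Run C:
1. LOAD T1 → mem=3 r[T1]=3 [LOAD]
2. LOAD T0 → mem=3 r[T0]=3 [LOAD]
3. CAS T0 → mem=4 r[T0]=3 [OK]
4. LOAD T2 → mem=4 r[T2]=4 [LOAD]
5. LOAD T0 → mem=4 r[T0]=4 [LOAD]
6. CAS T1 → mem=4 r[T1]=3 [RETRY]
7. CAS T0 → mem=5 r[T0]=4 [OK]
8. CAS T2 → mem=5 r[T2]=4 [RETRY]
9. LOAD T2 → mem=5 r[T2]=5 [LOAD]
10. CAS T2 → mem=6 r[T2]=5 [OK]
11. LOAD T0 → mem=6 r[T0]=6 [LOAD]
12. CAS T0 → mem=7 r[T0]=6 [OK]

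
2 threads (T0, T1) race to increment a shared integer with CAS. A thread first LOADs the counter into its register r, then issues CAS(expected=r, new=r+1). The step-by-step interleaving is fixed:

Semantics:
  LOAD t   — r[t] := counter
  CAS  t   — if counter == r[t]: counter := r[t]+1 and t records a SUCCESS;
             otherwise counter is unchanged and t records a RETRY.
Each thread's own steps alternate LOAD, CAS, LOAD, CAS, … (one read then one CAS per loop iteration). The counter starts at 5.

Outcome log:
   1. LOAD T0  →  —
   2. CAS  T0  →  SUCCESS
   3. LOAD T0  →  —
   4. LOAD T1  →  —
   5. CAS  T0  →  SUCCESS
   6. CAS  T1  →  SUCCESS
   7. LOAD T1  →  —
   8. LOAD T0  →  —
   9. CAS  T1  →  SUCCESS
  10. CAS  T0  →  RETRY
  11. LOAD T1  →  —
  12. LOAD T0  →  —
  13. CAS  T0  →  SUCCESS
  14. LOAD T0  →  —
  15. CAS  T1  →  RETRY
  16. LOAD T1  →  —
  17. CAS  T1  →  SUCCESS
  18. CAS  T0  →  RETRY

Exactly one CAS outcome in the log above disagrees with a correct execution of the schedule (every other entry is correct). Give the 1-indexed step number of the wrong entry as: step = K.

step = 6

Re-executing:
T0 LOAD — after: cnt=5, r=5 — load
T0 CAS — after: cnt=6, r=5 — ok
T0 LOAD — after: cnt=6, r=6 — load
T1 LOAD — after: cnt=6, r=6 — load
T0 CAS — after: cnt=7, r=6 — ok
T1 CAS — after: cnt=7, r=6 — retry
T1 LOAD — after: cnt=7, r=7 — load
T0 LOAD — after: cnt=7, r=7 — load
T1 CAS — after: cnt=8, r=7 — ok
T0 CAS — after: cnt=8, r=7 — retry
T1 LOAD — after: cnt=8, r=8 — load
T0 LOAD — after: cnt=8, r=8 — load
T0 CAS — after: cnt=9, r=8 — ok
T0 LOAD — after: cnt=9, r=9 — load
T1 CAS — after: cnt=9, r=8 — retry
T1 LOAD — after: cnt=9, r=9 — load
T1 CAS — after: cnt=10, r=9 — ok
T0 CAS — after: cnt=10, r=9 — retry
Flip is step 6.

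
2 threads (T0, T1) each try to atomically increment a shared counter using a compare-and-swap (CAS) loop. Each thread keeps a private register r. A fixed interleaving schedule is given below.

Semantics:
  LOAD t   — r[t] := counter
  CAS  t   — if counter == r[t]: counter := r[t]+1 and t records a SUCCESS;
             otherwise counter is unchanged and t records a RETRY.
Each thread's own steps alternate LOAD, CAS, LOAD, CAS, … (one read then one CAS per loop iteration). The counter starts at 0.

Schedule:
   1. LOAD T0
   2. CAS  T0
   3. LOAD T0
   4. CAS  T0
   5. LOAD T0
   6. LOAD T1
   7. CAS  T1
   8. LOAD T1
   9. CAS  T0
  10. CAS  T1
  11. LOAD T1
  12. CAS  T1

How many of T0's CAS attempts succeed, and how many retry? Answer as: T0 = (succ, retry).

T0 = (2, 1)

step 1: T0 LOAD ⇒ load; ctr=0 reg=0
step 2: T0 CAS ⇒ ok; ctr=1 reg=0
step 3: T0 LOAD ⇒ load; ctr=1 reg=1
step 4: T0 CAS ⇒ ok; ctr=2 reg=1
step 5: T0 LOAD ⇒ load; ctr=2 reg=2
step 6: T1 LOAD ⇒ load; ctr=2 reg=2
step 7: T1 CAS ⇒ ok; ctr=3 reg=2
step 8: T1 LOAD ⇒ load; ctr=3 reg=3
step 9: T0 CAS ⇒ retry; ctr=3 reg=2
step 10: T1 CAS ⇒ ok; ctr=4 reg=3
step 11: T1 LOAD ⇒ load; ctr=4 reg=4
step 12: T1 CAS ⇒ ok; ctr=5 reg=4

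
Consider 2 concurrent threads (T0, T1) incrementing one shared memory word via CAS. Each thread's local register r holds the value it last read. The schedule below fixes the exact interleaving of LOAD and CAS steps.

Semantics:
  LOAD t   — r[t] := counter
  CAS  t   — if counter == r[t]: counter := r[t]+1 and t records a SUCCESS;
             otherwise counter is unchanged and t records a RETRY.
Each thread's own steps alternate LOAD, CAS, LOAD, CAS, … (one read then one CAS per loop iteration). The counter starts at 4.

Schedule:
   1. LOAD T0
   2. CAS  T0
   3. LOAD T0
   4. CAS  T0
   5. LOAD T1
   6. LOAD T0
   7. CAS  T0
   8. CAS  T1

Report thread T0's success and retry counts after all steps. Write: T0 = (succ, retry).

   1) LOAD T0:  M=4  r_T0=4
   2) CAS  T0:  M=5  r_T0=4 ✓
   3) LOAD T0:  M=5  r_T0=5
   4) CAS  T0:  M=6  r_T0=5 ✓
   5) LOAD T1:  M=6  r_T1=6
   6) LOAD T0:  M=6  r_T0=6
   7) CAS  T0:  M=7  r_T0=6 ✓
   8) CAS  T1:  M=7  r_T1=6 ✗

T0 = (3, 0)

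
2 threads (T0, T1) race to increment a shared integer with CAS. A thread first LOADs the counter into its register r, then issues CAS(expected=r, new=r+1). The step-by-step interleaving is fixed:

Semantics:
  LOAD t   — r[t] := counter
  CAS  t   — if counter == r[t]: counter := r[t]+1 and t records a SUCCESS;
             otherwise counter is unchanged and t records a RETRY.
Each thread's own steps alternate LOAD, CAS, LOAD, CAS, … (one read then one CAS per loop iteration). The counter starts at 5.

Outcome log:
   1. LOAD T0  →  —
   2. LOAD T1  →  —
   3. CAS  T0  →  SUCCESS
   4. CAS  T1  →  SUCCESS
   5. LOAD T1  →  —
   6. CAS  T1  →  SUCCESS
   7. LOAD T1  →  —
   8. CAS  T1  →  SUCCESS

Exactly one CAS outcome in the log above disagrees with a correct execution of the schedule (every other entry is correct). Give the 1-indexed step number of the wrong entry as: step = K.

Correct run:
[1] T0.load  rd  (counter 5, T0.r 5)
[2] T1.load  rd  (counter 5, T1.r 5)
[3] T0.cas  hit  (counter 6, T0.r 5)
[4] T1.cas  miss  (counter 6, T1.r 5)
[5] T1.load  rd  (counter 6, T1.r 6)
[6] T1.cas  hit  (counter 7, T1.r 6)
[7] T1.load  rd  (counter 7, T1.r 7)
[8] T1.cas  hit  (counter 8, T1.r 7)
Log disagrees first at step 4.

step = 4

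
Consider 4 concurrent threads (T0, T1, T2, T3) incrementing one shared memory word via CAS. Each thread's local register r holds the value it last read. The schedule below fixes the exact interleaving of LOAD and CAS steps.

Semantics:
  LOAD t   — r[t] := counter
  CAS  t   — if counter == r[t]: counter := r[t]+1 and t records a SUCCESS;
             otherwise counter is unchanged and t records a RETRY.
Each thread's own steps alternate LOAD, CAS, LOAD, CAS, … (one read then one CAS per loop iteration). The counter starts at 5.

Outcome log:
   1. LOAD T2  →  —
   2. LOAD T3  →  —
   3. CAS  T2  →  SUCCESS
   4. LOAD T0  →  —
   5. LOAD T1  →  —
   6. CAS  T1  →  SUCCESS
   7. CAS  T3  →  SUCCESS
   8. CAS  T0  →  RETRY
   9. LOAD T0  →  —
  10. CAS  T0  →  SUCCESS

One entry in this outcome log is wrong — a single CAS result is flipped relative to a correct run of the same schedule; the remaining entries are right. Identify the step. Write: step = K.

Reference trace:
#1 T2 reads 5
#2 T3 reads 5
#3 T2 CAS(5→6) writes; counter now 6
#4 T0 reads 6
#5 T1 reads 6
#6 T1 CAS(6→7) writes; counter now 7
#7 T3 CAS(5→6) fails; counter now 7
#8 T0 CAS(6→7) fails; counter now 7
#9 T0 reads 7
#10 T0 CAS(7→8) writes; counter now 8
Flip is step 7.

step = 7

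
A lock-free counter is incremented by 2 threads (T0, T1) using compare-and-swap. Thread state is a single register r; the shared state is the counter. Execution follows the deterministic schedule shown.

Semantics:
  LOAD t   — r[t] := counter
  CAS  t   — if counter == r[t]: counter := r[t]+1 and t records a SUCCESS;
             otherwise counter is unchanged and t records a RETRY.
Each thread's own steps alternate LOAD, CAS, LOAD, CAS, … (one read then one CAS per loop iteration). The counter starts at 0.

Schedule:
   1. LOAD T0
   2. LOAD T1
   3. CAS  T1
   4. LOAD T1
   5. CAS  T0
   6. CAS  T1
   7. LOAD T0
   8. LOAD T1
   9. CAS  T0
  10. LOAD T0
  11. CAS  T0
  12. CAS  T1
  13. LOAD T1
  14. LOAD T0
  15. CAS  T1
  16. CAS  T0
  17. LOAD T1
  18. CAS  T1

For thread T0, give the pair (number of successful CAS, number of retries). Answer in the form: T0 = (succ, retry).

T0 = (2, 2)

   1) LOAD T0:  M=0  r_T0=0
   2) LOAD T1:  M=0  r_T1=0
   3) CAS  T1:  M=1  r_T1=0 ✓
   4) LOAD T1:  M=1  r_T1=1
   5) CAS  T0:  M=1  r_T0=0 ✗
   6) CAS  T1:  M=2  r_T1=1 ✓
   7) LOAD T0:  M=2  r_T0=2
   8) LOAD T1:  M=2  r_T1=2
   9) CAS  T0:  M=3  r_T0=2 ✓
  10) LOAD T0:  M=3  r_T0=3
  11) CAS  T0:  M=4  r_T0=3 ✓
  12) CAS  T1:  M=4  r_T1=2 ✗
  13) LOAD T1:  M=4  r_T1=4
  14) LOAD T0:  M=4  r_T0=4
  15) CAS  T1:  M=5  r_T1=4 ✓
  16) CAS  T0:  M=5  r_T0=4 ✗
  17) LOAD T1:  M=5  r_T1=5
  18) CAS  T1:  M=6  r_T1=5 ✓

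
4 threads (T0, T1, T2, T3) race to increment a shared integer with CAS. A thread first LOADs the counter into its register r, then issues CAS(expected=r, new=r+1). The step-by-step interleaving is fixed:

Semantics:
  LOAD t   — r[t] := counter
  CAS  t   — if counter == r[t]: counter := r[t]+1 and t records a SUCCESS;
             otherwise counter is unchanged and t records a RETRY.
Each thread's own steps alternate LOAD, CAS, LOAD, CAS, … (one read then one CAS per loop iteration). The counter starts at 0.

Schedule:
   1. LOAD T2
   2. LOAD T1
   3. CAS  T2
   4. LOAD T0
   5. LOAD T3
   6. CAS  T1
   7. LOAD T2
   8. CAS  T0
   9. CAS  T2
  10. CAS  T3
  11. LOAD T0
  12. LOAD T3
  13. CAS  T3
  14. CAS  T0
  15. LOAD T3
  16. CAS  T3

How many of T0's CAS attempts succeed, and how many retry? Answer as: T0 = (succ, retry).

#1 T2 reads 0
#2 T1 reads 0
#3 T2 CAS(0→1) writes; counter now 1
#4 T0 reads 1
#5 T3 reads 1
#6 T1 CAS(0→1) fails; counter now 1
#7 T2 reads 1
#8 T0 CAS(1→2) writes; counter now 2
#9 T2 CAS(1→2) fails; counter now 2
#10 T3 CAS(1→2) fails; counter now 2
#11 T0 reads 2
#12 T3 reads 2
#13 T3 CAS(2→3) writes; counter now 3
#14 T0 CAS(2→3) fails; counter now 3
#15 T3 reads 3
#16 T3 CAS(3→4) writes; counter now 4

T0 = (1, 1)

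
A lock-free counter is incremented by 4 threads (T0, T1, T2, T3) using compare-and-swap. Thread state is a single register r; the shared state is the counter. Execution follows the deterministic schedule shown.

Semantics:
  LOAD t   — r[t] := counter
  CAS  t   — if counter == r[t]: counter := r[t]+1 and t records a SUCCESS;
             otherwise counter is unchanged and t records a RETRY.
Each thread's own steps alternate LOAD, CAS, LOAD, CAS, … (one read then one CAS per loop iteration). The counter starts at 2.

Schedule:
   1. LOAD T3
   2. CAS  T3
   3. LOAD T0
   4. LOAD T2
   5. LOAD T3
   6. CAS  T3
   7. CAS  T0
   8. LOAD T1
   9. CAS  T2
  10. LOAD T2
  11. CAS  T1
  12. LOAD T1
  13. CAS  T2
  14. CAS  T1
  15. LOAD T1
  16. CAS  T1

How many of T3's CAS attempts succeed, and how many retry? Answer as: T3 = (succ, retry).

T3 = (2, 0)

   1) LOAD T3:  M=2  r_T3=2
   2) CAS  T3:  M=3  r_T3=2 ✓
   3) LOAD T0:  M=3  r_T0=3
   4) LOAD T2:  M=3  r_T2=3
   5) LOAD T3:  M=3  r_T3=3
   6) CAS  T3:  M=4  r_T3=3 ✓
   7) CAS  T0:  M=4  r_T0=3 ✗
   8) LOAD T1:  M=4  r_T1=4
   9) CAS  T2:  M=4  r_T2=3 ✗
  10) LOAD T2:  M=4  r_T2=4
  11) CAS  T1:  M=5  r_T1=4 ✓
  12) LOAD T1:  M=5  r_T1=5
  13) CAS  T2:  M=5  r_T2=4 ✗
  14) CAS  T1:  M=6  r_T1=5 ✓
  15) LOAD T1:  M=6  r_T1=6
  16) CAS  T1:  M=7  r_T1=6 ✓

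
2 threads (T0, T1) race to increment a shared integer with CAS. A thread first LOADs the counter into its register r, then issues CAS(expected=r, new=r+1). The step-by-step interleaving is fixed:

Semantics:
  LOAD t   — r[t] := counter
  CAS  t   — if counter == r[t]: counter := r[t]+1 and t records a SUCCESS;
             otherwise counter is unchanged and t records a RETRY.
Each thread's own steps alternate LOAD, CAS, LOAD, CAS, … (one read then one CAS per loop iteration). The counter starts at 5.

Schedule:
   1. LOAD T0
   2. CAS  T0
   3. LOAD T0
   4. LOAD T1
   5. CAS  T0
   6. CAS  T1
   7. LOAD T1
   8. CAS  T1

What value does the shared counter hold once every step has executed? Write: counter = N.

counter = 8

1. LOAD T0 → mem=5 r[T0]=5 [LOAD]
2. CAS T0 → mem=6 r[T0]=5 [OK]
3. LOAD T0 → mem=6 r[T0]=6 [LOAD]
4. LOAD T1 → mem=6 r[T1]=6 [LOAD]
5. CAS T0 → mem=7 r[T0]=6 [OK]
6. CAS T1 → mem=7 r[T1]=6 [RETRY]
7. LOAD T1 → mem=7 r[T1]=7 [LOAD]
8. CAS T1 → mem=8 r[T1]=7 [OK]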